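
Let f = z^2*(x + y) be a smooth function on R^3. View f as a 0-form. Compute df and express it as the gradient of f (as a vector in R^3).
df = (z^2) dx + (z^2) dy + (2*z*(x + y)) dz; grad f = (z^2, z^2, 2*z*(x + y))

For a 0-form f, d f = (∂f/∂x) dx + (∂f/∂y) dy + (∂f/∂z) dz. The components of the vector representation are exactly the entries of grad f in Cartesian coordinates:
  ∂f/∂x = z^2
  ∂f/∂y = z^2
  ∂f/∂z = 2*z*(x + y).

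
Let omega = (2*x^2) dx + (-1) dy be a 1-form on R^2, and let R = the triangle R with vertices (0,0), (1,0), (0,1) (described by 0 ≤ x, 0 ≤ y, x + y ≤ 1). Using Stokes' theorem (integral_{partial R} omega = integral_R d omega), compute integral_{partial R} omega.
integral_(partial R) omega = 0

Stokes: integral_partial_R omega = integral_R d omega with d omega = (∂Q/∂x - ∂P/∂y) dx ∧ dy.
  ∂Q/∂x = 0
  ∂P/∂y = 0
  integrand = ∂Q/∂x - ∂P/∂y = 0.
Integrating over R: integral_0^1 integral_0^{1-x} (0) dy dx = 0.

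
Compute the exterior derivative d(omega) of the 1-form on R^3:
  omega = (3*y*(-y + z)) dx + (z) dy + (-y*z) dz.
d(omega) = (6*y - 3*z) dx ∧ dy + (-3*y) dx ∧ dz + (-z - 1) dy ∧ dz

For a 1-form omega = sum_i f_i dx_i, the exterior derivative is
  d(omega) = sum_{i < j} (∂f_j/∂x_i - ∂f_i/∂x_j) dx_i ∧ dx_j.
  coefficient of dx ∧ dy: ∂f_2/∂x - ∂f_1/∂y = ∂(z)/∂x - ∂(3*y*(-y + z))/∂y = 6*y - 3*z
  coefficient of dx ∧ dz: ∂f_3/∂x - ∂f_1/∂z = ∂(-y*z)/∂x - ∂(3*y*(-y + z))/∂z = -3*y
  coefficient of dy ∧ dz: ∂f_3/∂y - ∂f_2/∂z = ∂(-y*z)/∂y - ∂(z)/∂z = -z - 1
Assembling: d(omega) = (6*y - 3*z) dx ∧ dy + (-3*y) dx ∧ dz + (-z - 1) dy ∧ dz.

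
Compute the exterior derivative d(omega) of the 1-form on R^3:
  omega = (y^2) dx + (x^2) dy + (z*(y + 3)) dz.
d(omega) = (2*x - 2*y) dx ∧ dy + (z) dy ∧ dz

For a 1-form omega = sum_i f_i dx_i, the exterior derivative is
  d(omega) = sum_{i < j} (∂f_j/∂x_i - ∂f_i/∂x_j) dx_i ∧ dx_j.
  coefficient of dx ∧ dy: ∂f_2/∂x - ∂f_1/∂y = ∂(x^2)/∂x - ∂(y^2)/∂y = 2*x - 2*y
  coefficient of dy ∧ dz: ∂f_3/∂y - ∂f_2/∂z = ∂(z*(y + 3))/∂y - ∂(x^2)/∂z = z
Assembling: d(omega) = (2*x - 2*y) dx ∧ dy + (z) dy ∧ dz.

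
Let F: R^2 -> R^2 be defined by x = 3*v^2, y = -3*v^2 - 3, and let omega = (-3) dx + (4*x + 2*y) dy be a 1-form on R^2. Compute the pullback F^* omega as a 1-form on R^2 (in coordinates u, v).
F^* omega = (-36*v^3 + 18*v) dv

Using F^*(f dg) = (f ∘ F) d(g ∘ F), substitute each coordinate x_i by F_i(u, v) in f_i, and replace dx_i by d F_i = (∂F_i/∂u) du + (∂F_i/∂v) dv.
  For the x component: f_1(F) = -3; d F_1 = (0) du + (6*v) dv
  For the y component: f_2(F) = 6*v^2 - 6; d F_2 = (0) du + (-6*v) dv
Combining and collecting du, dv coefficients:
  coeff of du: 0
  coeff of dv: -36*v^3 + 18*v
F^* omega = (-36*v^3 + 18*v) dv.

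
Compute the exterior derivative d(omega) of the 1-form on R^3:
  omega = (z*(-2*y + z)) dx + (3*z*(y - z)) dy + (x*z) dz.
d(omega) = (2*z) dx ∧ dy + (2*y - z) dx ∧ dz + (-3*y + 6*z) dy ∧ dz

For a 1-form omega = sum_i f_i dx_i, the exterior derivative is
  d(omega) = sum_{i < j} (∂f_j/∂x_i - ∂f_i/∂x_j) dx_i ∧ dx_j.
  coefficient of dx ∧ dy: ∂f_2/∂x - ∂f_1/∂y = ∂(3*z*(y - z))/∂x - ∂(z*(-2*y + z))/∂y = 2*z
  coefficient of dx ∧ dz: ∂f_3/∂x - ∂f_1/∂z = ∂(x*z)/∂x - ∂(z*(-2*y + z))/∂z = 2*y - z
  coefficient of dy ∧ dz: ∂f_3/∂y - ∂f_2/∂z = ∂(x*z)/∂y - ∂(3*z*(y - z))/∂z = -3*y + 6*z
Assembling: d(omega) = (2*z) dx ∧ dy + (2*y - z) dx ∧ dz + (-3*y + 6*z) dy ∧ dz.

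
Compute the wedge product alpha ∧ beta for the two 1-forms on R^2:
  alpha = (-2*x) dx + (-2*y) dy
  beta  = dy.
alpha ∧ beta = (-2*x) dx ∧ dy

Distribute the wedge, using dx_i ∧ dx_j = -dx_j ∧ dx_i and dx_i ∧ dx_i = 0. For each pair (i, j) with i < j, the coefficient of dx_i ∧ dx_j in alpha ∧ beta is (alpha_i * beta_j - alpha_j * beta_i). Collecting: alpha ∧ beta = (-2*x) dx ∧ dy.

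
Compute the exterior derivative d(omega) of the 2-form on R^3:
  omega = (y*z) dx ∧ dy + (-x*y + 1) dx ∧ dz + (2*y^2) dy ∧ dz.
d(omega) = (x + y) dx ∧ dy ∧ dz

For a 2-form omega = sum_{i<j} g_{ij} dx_i ∧ dx_j, the exterior derivative is
  d(omega) = sum_{i<j} d(g_{ij}) ∧ dx_i ∧ dx_j = sum_{i<j, k} (∂g_{ij}/∂x_k) dx_k ∧ dx_i ∧ dx_j.
Expand each term, using dx_k ∧ dx_i ∧ dx_j = sgn(permutation) dx_{(a)} ∧ dx_{(b)} ∧ dx_{(c)} with (a < b < c) sorted:
  d(y*z) includes (∂/∂z)(y*z) dz = (y) dz, which multiplied by dx ∧ dy gives (y) dx ∧ dy ∧ dz
  d(-x*y + 1) includes (∂/∂y)(-x*y + 1) dy = (-x) dy, which multiplied by dx ∧ dz gives (x) dx ∧ dy ∧ dz
Collecting like 3-forms: d(omega) = (x + y) dx ∧ dy ∧ dz.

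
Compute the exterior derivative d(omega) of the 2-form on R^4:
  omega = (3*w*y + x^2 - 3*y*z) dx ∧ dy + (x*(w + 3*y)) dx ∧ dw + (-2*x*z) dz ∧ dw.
d(omega) = (-3*y) dx ∧ dy ∧ dz + (-3*x + 3*y) dx ∧ dy ∧ dw + (-2*z) dx ∧ dz ∧ dw

For a 2-form omega = sum_{i<j} g_{ij} dx_i ∧ dx_j, the exterior derivative is
  d(omega) = sum_{i<j} d(g_{ij}) ∧ dx_i ∧ dx_j = sum_{i<j, k} (∂g_{ij}/∂x_k) dx_k ∧ dx_i ∧ dx_j.
Expand each term, using dx_k ∧ dx_i ∧ dx_j = sgn(permutation) dx_{(a)} ∧ dx_{(b)} ∧ dx_{(c)} with (a < b < c) sorted:
  d(3*w*y + x^2 - 3*y*z) includes (∂/∂z)(3*w*y + x^2 - 3*y*z) dz = (-3*y) dz, which multiplied by dx ∧ dy gives (-3*y) dx ∧ dy ∧ dz
  d(3*w*y + x^2 - 3*y*z) includes (∂/∂w)(3*w*y + x^2 - 3*y*z) dw = (3*y) dw, which multiplied by dx ∧ dy gives (3*y) dx ∧ dy ∧ dw
  d(x*(w + 3*y)) includes (∂/∂y)(x*(w + 3*y)) dy = (3*x) dy, which multiplied by dx ∧ dw gives (-3*x) dx ∧ dy ∧ dw
  d(-2*x*z) includes (∂/∂x)(-2*x*z) dx = (-2*z) dx, which multiplied by dz ∧ dw gives (-2*z) dx ∧ dz ∧ dw
Collecting like 3-forms: d(omega) = (-3*y) dx ∧ dy ∧ dz + (-3*x + 3*y) dx ∧ dy ∧ dw + (-2*z) dx ∧ dz ∧ dw.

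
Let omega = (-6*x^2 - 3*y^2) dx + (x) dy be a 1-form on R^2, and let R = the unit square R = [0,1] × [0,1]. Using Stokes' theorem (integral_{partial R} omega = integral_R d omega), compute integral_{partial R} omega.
integral_(partial R) omega = 4

Stokes: integral_partial_R omega = integral_R d omega with d omega = (∂Q/∂x - ∂P/∂y) dx ∧ dy.
  ∂Q/∂x = 1
  ∂P/∂y = -6*y
  integrand = ∂Q/∂x - ∂P/∂y = 6*y + 1.
Integrating over R: integral_0^1 integral_0^1 (6*y + 1) dx dy = 4.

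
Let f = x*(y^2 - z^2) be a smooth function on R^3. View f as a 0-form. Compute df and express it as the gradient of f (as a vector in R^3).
df = (y^2 - z^2) dx + (2*x*y) dy + (-2*x*z) dz; grad f = (y^2 - z^2, 2*x*y, -2*x*z)

For a 0-form f, d f = (∂f/∂x) dx + (∂f/∂y) dy + (∂f/∂z) dz. The components of the vector representation are exactly the entries of grad f in Cartesian coordinates:
  ∂f/∂x = y^2 - z^2
  ∂f/∂y = 2*x*y
  ∂f/∂z = -2*x*z.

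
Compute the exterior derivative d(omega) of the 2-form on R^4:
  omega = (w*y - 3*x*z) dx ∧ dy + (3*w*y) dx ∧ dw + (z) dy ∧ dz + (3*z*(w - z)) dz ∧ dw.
d(omega) = (-3*x) dx ∧ dy ∧ dz + (-3*w + y) dx ∧ dy ∧ dw

For a 2-form omega = sum_{i<j} g_{ij} dx_i ∧ dx_j, the exterior derivative is
  d(omega) = sum_{i<j} d(g_{ij}) ∧ dx_i ∧ dx_j = sum_{i<j, k} (∂g_{ij}/∂x_k) dx_k ∧ dx_i ∧ dx_j.
Expand each term, using dx_k ∧ dx_i ∧ dx_j = sgn(permutation) dx_{(a)} ∧ dx_{(b)} ∧ dx_{(c)} with (a < b < c) sorted:
  d(w*y - 3*x*z) includes (∂/∂z)(w*y - 3*x*z) dz = (-3*x) dz, which multiplied by dx ∧ dy gives (-3*x) dx ∧ dy ∧ dz
  d(w*y - 3*x*z) includes (∂/∂w)(w*y - 3*x*z) dw = (y) dw, which multiplied by dx ∧ dy gives (y) dx ∧ dy ∧ dw
  d(3*w*y) includes (∂/∂y)(3*w*y) dy = (3*w) dy, which multiplied by dx ∧ dw gives (-3*w) dx ∧ dy ∧ dw
Collecting like 3-forms: d(omega) = (-3*x) dx ∧ dy ∧ dz + (-3*w + y) dx ∧ dy ∧ dw.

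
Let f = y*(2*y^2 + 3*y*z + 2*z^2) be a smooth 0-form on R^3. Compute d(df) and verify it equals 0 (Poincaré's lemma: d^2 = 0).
d(df) = 0

Step 1: df = sum_i (∂f/∂x_i) dx_i = (0) dx + (6*y^2 + 6*y*z + 2*z^2) dy + (y*(3*y + 4*z)) dz.
Step 2: Apply d again. Using the 1-form formula, the coefficient of dx ∧ dy in d(df) is ∂^2 f/∂x ∂y - ∂^2 f/∂y ∂x = (0) - (0) = 0 (equality of mixed partials for smooth f).
Similarly for dx ∧ dz and dy ∧ dz — all coefficients vanish. So d(df) = 0.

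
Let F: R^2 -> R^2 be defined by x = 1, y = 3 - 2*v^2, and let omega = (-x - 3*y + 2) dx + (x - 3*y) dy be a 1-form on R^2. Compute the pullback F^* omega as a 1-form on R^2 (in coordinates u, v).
F^* omega = (-24*v^3 + 32*v) dv

Using F^*(f dg) = (f ∘ F) d(g ∘ F), substitute each coordinate x_i by F_i(u, v) in f_i, and replace dx_i by d F_i = (∂F_i/∂u) du + (∂F_i/∂v) dv.
  For the x component: f_1(F) = 6*v^2 - 8; d F_1 = (0) du + (0) dv
  For the y component: f_2(F) = 6*v^2 - 8; d F_2 = (0) du + (-4*v) dv
Combining and collecting du, dv coefficients:
  coeff of du: 0
  coeff of dv: -24*v^3 + 32*v
F^* omega = (-24*v^3 + 32*v) dv.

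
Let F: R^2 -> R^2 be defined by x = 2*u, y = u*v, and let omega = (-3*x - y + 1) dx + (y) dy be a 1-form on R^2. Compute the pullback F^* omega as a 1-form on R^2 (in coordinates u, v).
F^* omega = (u*v^2 - 2*u*v - 12*u + 2) du + (u^2*v) dv

Using F^*(f dg) = (f ∘ F) d(g ∘ F), substitute each coordinate x_i by F_i(u, v) in f_i, and replace dx_i by d F_i = (∂F_i/∂u) du + (∂F_i/∂v) dv.
  For the x component: f_1(F) = -u*v - 6*u + 1; d F_1 = (2) du + (0) dv
  For the y component: f_2(F) = u*v; d F_2 = (v) du + (u) dv
Combining and collecting du, dv coefficients:
  coeff of du: u*v^2 - 2*u*v - 12*u + 2
  coeff of dv: u^2*v
F^* omega = (u*v^2 - 2*u*v - 12*u + 2) du + (u^2*v) dv.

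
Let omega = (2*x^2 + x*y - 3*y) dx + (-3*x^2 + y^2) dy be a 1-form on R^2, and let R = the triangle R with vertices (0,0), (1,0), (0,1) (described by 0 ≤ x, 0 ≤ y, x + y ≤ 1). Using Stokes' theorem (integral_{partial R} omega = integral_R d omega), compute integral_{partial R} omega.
integral_(partial R) omega = 1/3

Stokes: integral_partial_R omega = integral_R d omega with d omega = (∂Q/∂x - ∂P/∂y) dx ∧ dy.
  ∂Q/∂x = -6*x
  ∂P/∂y = x - 3
  integrand = ∂Q/∂x - ∂P/∂y = 3 - 7*x.
Integrating over R: integral_0^1 integral_0^{1-x} (3 - 7*x) dy dx = 1/3.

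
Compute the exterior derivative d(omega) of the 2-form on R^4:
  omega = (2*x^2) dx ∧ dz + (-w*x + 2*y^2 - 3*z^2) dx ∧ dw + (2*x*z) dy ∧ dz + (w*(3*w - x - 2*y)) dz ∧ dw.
d(omega) = (-4*y) dx ∧ dy ∧ dw + (-w + 6*z) dx ∧ dz ∧ dw + (2*z) dx ∧ dy ∧ dz + (-2*w) dy ∧ dz ∧ dw

For a 2-form omega = sum_{i<j} g_{ij} dx_i ∧ dx_j, the exterior derivative is
  d(omega) = sum_{i<j} d(g_{ij}) ∧ dx_i ∧ dx_j = sum_{i<j, k} (∂g_{ij}/∂x_k) dx_k ∧ dx_i ∧ dx_j.
Expand each term, using dx_k ∧ dx_i ∧ dx_j = sgn(permutation) dx_{(a)} ∧ dx_{(b)} ∧ dx_{(c)} with (a < b < c) sorted:
  d(-w*x + 2*y^2 - 3*z^2) includes (∂/∂y)(-w*x + 2*y^2 - 3*z^2) dy = (4*y) dy, which multiplied by dx ∧ dw gives (-4*y) dx ∧ dy ∧ dw
  d(-w*x + 2*y^2 - 3*z^2) includes (∂/∂z)(-w*x + 2*y^2 - 3*z^2) dz = (-6*z) dz, which multiplied by dx ∧ dw gives (6*z) dx ∧ dz ∧ dw
  d(2*x*z) includes (∂/∂x)(2*x*z) dx = (2*z) dx, which multiplied by dy ∧ dz gives (2*z) dx ∧ dy ∧ dz
  d(w*(3*w - x - 2*y)) includes (∂/∂x)(w*(3*w - x - 2*y)) dx = (-w) dx, which multiplied by dz ∧ dw gives (-w) dx ∧ dz ∧ dw
  d(w*(3*w - x - 2*y)) includes (∂/∂y)(w*(3*w - x - 2*y)) dy = (-2*w) dy, which multiplied by dz ∧ dw gives (-2*w) dy ∧ dz ∧ dw
Collecting like 3-forms: d(omega) = (-4*y) dx ∧ dy ∧ dw + (-w + 6*z) dx ∧ dz ∧ dw + (2*z) dx ∧ dy ∧ dz + (-2*w) dy ∧ dz ∧ dw.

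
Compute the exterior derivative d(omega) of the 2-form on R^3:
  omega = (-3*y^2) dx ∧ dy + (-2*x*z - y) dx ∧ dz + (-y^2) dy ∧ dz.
d(omega) = (1) dx ∧ dy ∧ dz

For a 2-form omega = sum_{i<j} g_{ij} dx_i ∧ dx_j, the exterior derivative is
  d(omega) = sum_{i<j} d(g_{ij}) ∧ dx_i ∧ dx_j = sum_{i<j, k} (∂g_{ij}/∂x_k) dx_k ∧ dx_i ∧ dx_j.
Expand each term, using dx_k ∧ dx_i ∧ dx_j = sgn(permutation) dx_{(a)} ∧ dx_{(b)} ∧ dx_{(c)} with (a < b < c) sorted:
  d(-2*x*z - y) includes (∂/∂y)(-2*x*z - y) dy = (-1) dy, which multiplied by dx ∧ dz gives (1) dx ∧ dy ∧ dz
Collecting like 3-forms: d(omega) = (1) dx ∧ dy ∧ dz.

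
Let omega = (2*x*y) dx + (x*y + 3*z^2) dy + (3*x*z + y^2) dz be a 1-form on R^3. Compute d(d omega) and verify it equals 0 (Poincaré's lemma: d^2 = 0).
d(d omega) = 0

Step 1: d omega = sum_{i<j} (∂f_j/∂x_i - ∂f_i/∂x_j) dx_i ∧ dx_j:
  coeff of dx ∧ dy: -2*x + y
  coeff of dx ∧ dz: 3*z
  coeff of dy ∧ dz: 2*y - 6*z
Step 2: Apply d again to each 2-form coefficient. The only possible 3-form in R^3 is dx ∧ dy ∧ dz, with coefficient
  ∂(coeff of dy∧dz)/∂x - ∂(coeff of dx∧dz)/∂y + ∂(coeff of dx∧dy)/∂z
  = ∂/∂x (2*y - 6*z) - ∂/∂y (3*z) + ∂/∂z (-2*x + y).
Each of these terms simplifies to sums of mixed partials that cancel in pairs. The result is 0 (by equality of mixed partials for smooth functions — Schwarz / Clairaut).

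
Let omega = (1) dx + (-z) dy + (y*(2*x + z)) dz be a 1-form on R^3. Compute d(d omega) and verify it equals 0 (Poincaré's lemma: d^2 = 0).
d(d omega) = 0

Step 1: d omega = sum_{i<j} (∂f_j/∂x_i - ∂f_i/∂x_j) dx_i ∧ dx_j:
  coeff of dx ∧ dy: 0
  coeff of dx ∧ dz: 2*y
  coeff of dy ∧ dz: 2*x + z + 1
Step 2: Apply d again to each 2-form coefficient. The only possible 3-form in R^3 is dx ∧ dy ∧ dz, with coefficient
  ∂(coeff of dy∧dz)/∂x - ∂(coeff of dx∧dz)/∂y + ∂(coeff of dx∧dy)/∂z
  = ∂/∂x (2*x + z + 1) - ∂/∂y (2*y) + ∂/∂z (0).
Each of these terms simplifies to sums of mixed partials that cancel in pairs. The result is 0 (by equality of mixed partials for smooth functions — Schwarz / Clairaut).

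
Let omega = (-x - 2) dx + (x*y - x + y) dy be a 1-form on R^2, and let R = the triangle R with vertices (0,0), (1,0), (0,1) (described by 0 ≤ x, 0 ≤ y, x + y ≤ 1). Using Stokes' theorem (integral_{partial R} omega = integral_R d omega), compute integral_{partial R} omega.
integral_(partial R) omega = -1/3

Stokes: integral_partial_R omega = integral_R d omega with d omega = (∂Q/∂x - ∂P/∂y) dx ∧ dy.
  ∂Q/∂x = y - 1
  ∂P/∂y = 0
  integrand = ∂Q/∂x - ∂P/∂y = y - 1.
Integrating over R: integral_0^1 integral_0^{1-x} (y - 1) dy dx = -1/3.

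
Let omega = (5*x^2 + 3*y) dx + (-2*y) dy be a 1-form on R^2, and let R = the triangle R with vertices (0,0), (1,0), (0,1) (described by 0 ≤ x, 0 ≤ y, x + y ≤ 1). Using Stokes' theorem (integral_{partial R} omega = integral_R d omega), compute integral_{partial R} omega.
integral_(partial R) omega = -3/2

Stokes: integral_partial_R omega = integral_R d omega with d omega = (∂Q/∂x - ∂P/∂y) dx ∧ dy.
  ∂Q/∂x = 0
  ∂P/∂y = 3
  integrand = ∂Q/∂x - ∂P/∂y = -3.
Integrating over R: integral_0^1 integral_0^{1-x} (-3) dy dx = -3/2.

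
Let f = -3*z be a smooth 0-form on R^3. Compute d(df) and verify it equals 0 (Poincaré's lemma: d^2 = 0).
d(df) = 0

Step 1: df = sum_i (∂f/∂x_i) dx_i = (0) dx + (0) dy + (-3) dz.
Step 2: Apply d again. Using the 1-form formula, the coefficient of dx ∧ dy in d(df) is ∂^2 f/∂x ∂y - ∂^2 f/∂y ∂x = (0) - (0) = 0 (equality of mixed partials for smooth f).
Similarly for dx ∧ dz and dy ∧ dz — all coefficients vanish. So d(df) = 0.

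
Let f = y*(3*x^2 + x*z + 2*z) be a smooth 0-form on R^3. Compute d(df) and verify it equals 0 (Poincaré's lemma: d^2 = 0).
d(df) = 0

Step 1: df = sum_i (∂f/∂x_i) dx_i = (y*(6*x + z)) dx + (3*x^2 + x*z + 2*z) dy + (y*(x + 2)) dz.
Step 2: Apply d again. Using the 1-form formula, the coefficient of dx ∧ dy in d(df) is ∂^2 f/∂x ∂y - ∂^2 f/∂y ∂x = (6*x + z) - (6*x + z) = 0 (equality of mixed partials for smooth f).
Similarly for dx ∧ dz and dy ∧ dz — all coefficients vanish. So d(df) = 0.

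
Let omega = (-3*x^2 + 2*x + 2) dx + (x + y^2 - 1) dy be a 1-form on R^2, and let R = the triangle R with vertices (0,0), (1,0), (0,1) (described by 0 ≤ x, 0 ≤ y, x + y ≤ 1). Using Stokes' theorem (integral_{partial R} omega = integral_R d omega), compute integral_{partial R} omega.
integral_(partial R) omega = 1/2

Stokes: integral_partial_R omega = integral_R d omega with d omega = (∂Q/∂x - ∂P/∂y) dx ∧ dy.
  ∂Q/∂x = 1
  ∂P/∂y = 0
  integrand = ∂Q/∂x - ∂P/∂y = 1.
Integrating over R: integral_0^1 integral_0^{1-x} (1) dy dx = 1/2.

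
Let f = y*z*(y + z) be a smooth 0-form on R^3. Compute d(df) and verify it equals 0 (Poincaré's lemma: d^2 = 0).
d(df) = 0

Step 1: df = sum_i (∂f/∂x_i) dx_i = (0) dx + (z*(2*y + z)) dy + (y*(y + 2*z)) dz.
Step 2: Apply d again. Using the 1-form formula, the coefficient of dx ∧ dy in d(df) is ∂^2 f/∂x ∂y - ∂^2 f/∂y ∂x = (0) - (0) = 0 (equality of mixed partials for smooth f).
Similarly for dx ∧ dz and dy ∧ dz — all coefficients vanish. So d(df) = 0.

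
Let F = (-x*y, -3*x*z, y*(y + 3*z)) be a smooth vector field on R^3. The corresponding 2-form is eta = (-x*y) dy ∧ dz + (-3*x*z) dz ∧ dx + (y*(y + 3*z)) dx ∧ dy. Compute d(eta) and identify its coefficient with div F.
d(eta) = (2*y) dx ∧ dy ∧ dz; div F = 2*y

For a 2-form in R^3 of the form above, applying d gives a 3-form with coefficient ∂P/∂x + ∂Q/∂y + ∂R/∂z:
  ∂P/∂x = -y
  ∂Q/∂y = 0
  ∂R/∂z = 3*y
Sum = 2*y, which is exactly div F.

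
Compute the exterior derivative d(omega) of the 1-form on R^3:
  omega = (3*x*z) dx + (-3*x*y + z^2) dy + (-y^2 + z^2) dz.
d(omega) = (-3*y) dx ∧ dy + (-3*x) dx ∧ dz + (-2*y - 2*z) dy ∧ dz

For a 1-form omega = sum_i f_i dx_i, the exterior derivative is
  d(omega) = sum_{i < j} (∂f_j/∂x_i - ∂f_i/∂x_j) dx_i ∧ dx_j.
  coefficient of dx ∧ dy: ∂f_2/∂x - ∂f_1/∂y = ∂(-3*x*y + z^2)/∂x - ∂(3*x*z)/∂y = -3*y
  coefficient of dx ∧ dz: ∂f_3/∂x - ∂f_1/∂z = ∂(-y^2 + z^2)/∂x - ∂(3*x*z)/∂z = -3*x
  coefficient of dy ∧ dz: ∂f_3/∂y - ∂f_2/∂z = ∂(-y^2 + z^2)/∂y - ∂(-3*x*y + z^2)/∂z = -2*y - 2*z
Assembling: d(omega) = (-3*y) dx ∧ dy + (-3*x) dx ∧ dz + (-2*y - 2*z) dy ∧ dz.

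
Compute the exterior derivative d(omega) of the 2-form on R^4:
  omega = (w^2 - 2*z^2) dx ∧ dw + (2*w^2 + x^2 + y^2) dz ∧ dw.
d(omega) = (2*x + 4*z) dx ∧ dz ∧ dw + (2*y) dy ∧ dz ∧ dw

For a 2-form omega = sum_{i<j} g_{ij} dx_i ∧ dx_j, the exterior derivative is
  d(omega) = sum_{i<j} d(g_{ij}) ∧ dx_i ∧ dx_j = sum_{i<j, k} (∂g_{ij}/∂x_k) dx_k ∧ dx_i ∧ dx_j.
Expand each term, using dx_k ∧ dx_i ∧ dx_j = sgn(permutation) dx_{(a)} ∧ dx_{(b)} ∧ dx_{(c)} with (a < b < c) sorted:
  d(w^2 - 2*z^2) includes (∂/∂z)(w^2 - 2*z^2) dz = (-4*z) dz, which multiplied by dx ∧ dw gives (4*z) dx ∧ dz ∧ dw
  d(2*w^2 + x^2 + y^2) includes (∂/∂x)(2*w^2 + x^2 + y^2) dx = (2*x) dx, which multiplied by dz ∧ dw gives (2*x) dx ∧ dz ∧ dw
  d(2*w^2 + x^2 + y^2) includes (∂/∂y)(2*w^2 + x^2 + y^2) dy = (2*y) dy, which multiplied by dz ∧ dw gives (2*y) dy ∧ dz ∧ dw
Collecting like 3-forms: d(omega) = (2*x + 4*z) dx ∧ dz ∧ dw + (2*y) dy ∧ dz ∧ dw.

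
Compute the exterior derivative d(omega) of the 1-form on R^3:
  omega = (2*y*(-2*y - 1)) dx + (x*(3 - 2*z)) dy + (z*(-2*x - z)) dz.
d(omega) = (8*y - 2*z + 5) dx ∧ dy + (-2*z) dx ∧ dz + (2*x) dy ∧ dz

For a 1-form omega = sum_i f_i dx_i, the exterior derivative is
  d(omega) = sum_{i < j} (∂f_j/∂x_i - ∂f_i/∂x_j) dx_i ∧ dx_j.
  coefficient of dx ∧ dy: ∂f_2/∂x - ∂f_1/∂y = ∂(x*(3 - 2*z))/∂x - ∂(2*y*(-2*y - 1))/∂y = 8*y - 2*z + 5
  coefficient of dx ∧ dz: ∂f_3/∂x - ∂f_1/∂z = ∂(z*(-2*x - z))/∂x - ∂(2*y*(-2*y - 1))/∂z = -2*z
  coefficient of dy ∧ dz: ∂f_3/∂y - ∂f_2/∂z = ∂(z*(-2*x - z))/∂y - ∂(x*(3 - 2*z))/∂z = 2*x
Assembling: d(omega) = (8*y - 2*z + 5) dx ∧ dy + (-2*z) dx ∧ dz + (2*x) dy ∧ dz.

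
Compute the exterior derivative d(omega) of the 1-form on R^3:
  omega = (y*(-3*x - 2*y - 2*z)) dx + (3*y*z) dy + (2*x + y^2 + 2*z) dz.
d(omega) = (3*x + 4*y + 2*z) dx ∧ dy + (2*y + 2) dx ∧ dz + (-y) dy ∧ dz

For a 1-form omega = sum_i f_i dx_i, the exterior derivative is
  d(omega) = sum_{i < j} (∂f_j/∂x_i - ∂f_i/∂x_j) dx_i ∧ dx_j.
  coefficient of dx ∧ dy: ∂f_2/∂x - ∂f_1/∂y = ∂(3*y*z)/∂x - ∂(y*(-3*x - 2*y - 2*z))/∂y = 3*x + 4*y + 2*z
  coefficient of dx ∧ dz: ∂f_3/∂x - ∂f_1/∂z = ∂(2*x + y^2 + 2*z)/∂x - ∂(y*(-3*x - 2*y - 2*z))/∂z = 2*y + 2
  coefficient of dy ∧ dz: ∂f_3/∂y - ∂f_2/∂z = ∂(2*x + y^2 + 2*z)/∂y - ∂(3*y*z)/∂z = -y
Assembling: d(omega) = (3*x + 4*y + 2*z) dx ∧ dy + (2*y + 2) dx ∧ dz + (-y) dy ∧ dz.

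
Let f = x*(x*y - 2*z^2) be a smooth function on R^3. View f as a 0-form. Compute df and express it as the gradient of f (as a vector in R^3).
df = (2*x*y - 2*z^2) dx + (x^2) dy + (-4*x*z) dz; grad f = (2*x*y - 2*z^2, x^2, -4*x*z)

For a 0-form f, d f = (∂f/∂x) dx + (∂f/∂y) dy + (∂f/∂z) dz. The components of the vector representation are exactly the entries of grad f in Cartesian coordinates:
  ∂f/∂x = 2*x*y - 2*z^2
  ∂f/∂y = x^2
  ∂f/∂z = -4*x*z.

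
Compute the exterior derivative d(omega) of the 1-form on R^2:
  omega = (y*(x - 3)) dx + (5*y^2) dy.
d(omega) = (3 - x) dx ∧ dy

For a 1-form omega = sum_i f_i dx_i, the exterior derivative is
  d(omega) = sum_{i < j} (∂f_j/∂x_i - ∂f_i/∂x_j) dx_i ∧ dx_j.
  coefficient of dx ∧ dy: ∂f_2/∂x - ∂f_1/∂y = ∂(5*y^2)/∂x - ∂(y*(x - 3))/∂y = 3 - x
Assembling: d(omega) = (3 - x) dx ∧ dy.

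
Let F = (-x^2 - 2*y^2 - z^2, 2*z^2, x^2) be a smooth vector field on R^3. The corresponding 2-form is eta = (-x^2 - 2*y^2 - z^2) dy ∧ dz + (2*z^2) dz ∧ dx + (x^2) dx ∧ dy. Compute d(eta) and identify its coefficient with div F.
d(eta) = (-2*x) dx ∧ dy ∧ dz; div F = -2*x

For a 2-form in R^3 of the form above, applying d gives a 3-form with coefficient ∂P/∂x + ∂Q/∂y + ∂R/∂z:
  ∂P/∂x = -2*x
  ∂Q/∂y = 0
  ∂R/∂z = 0
Sum = -2*x, which is exactly div F.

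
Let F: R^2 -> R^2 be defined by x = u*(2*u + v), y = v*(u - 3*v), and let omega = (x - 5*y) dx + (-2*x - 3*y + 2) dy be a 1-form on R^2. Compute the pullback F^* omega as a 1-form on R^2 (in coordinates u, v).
F^* omega = (8*u^3 - 18*u^2*v + 51*u*v^2 + 24*v^3 + 2*v) du + (-2*u^3 + 15*u^2*v + 54*u*v^2 + 2*u - 54*v^3 - 12*v) dv

Using F^*(f dg) = (f ∘ F) d(g ∘ F), substitute each coordinate x_i by F_i(u, v) in f_i, and replace dx_i by d F_i = (∂F_i/∂u) du + (∂F_i/∂v) dv.
  For the x component: f_1(F) = 2*u^2 - 4*u*v + 15*v^2; d F_1 = (4*u + v) du + (u) dv
  For the y component: f_2(F) = -4*u^2 - 5*u*v + 9*v^2 + 2; d F_2 = (v) du + (u - 6*v) dv
Combining and collecting du, dv coefficients:
  coeff of du: 8*u^3 - 18*u^2*v + 51*u*v^2 + 24*v^3 + 2*v
  coeff of dv: -2*u^3 + 15*u^2*v + 54*u*v^2 + 2*u - 54*v^3 - 12*v
F^* omega = (8*u^3 - 18*u^2*v + 51*u*v^2 + 24*v^3 + 2*v) du + (-2*u^3 + 15*u^2*v + 54*u*v^2 + 2*u - 54*v^3 - 12*v) dv.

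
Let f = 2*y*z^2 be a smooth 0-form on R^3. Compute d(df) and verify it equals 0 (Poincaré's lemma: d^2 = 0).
d(df) = 0

Step 1: df = sum_i (∂f/∂x_i) dx_i = (0) dx + (2*z^2) dy + (4*y*z) dz.
Step 2: Apply d again. Using the 1-form formula, the coefficient of dx ∧ dy in d(df) is ∂^2 f/∂x ∂y - ∂^2 f/∂y ∂x = (0) - (0) = 0 (equality of mixed partials for smooth f).
Similarly for dx ∧ dz and dy ∧ dz — all coefficients vanish. So d(df) = 0.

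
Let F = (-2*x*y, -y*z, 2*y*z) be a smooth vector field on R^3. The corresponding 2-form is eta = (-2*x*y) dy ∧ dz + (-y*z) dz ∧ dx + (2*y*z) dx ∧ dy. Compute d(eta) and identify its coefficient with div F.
d(eta) = (-z) dx ∧ dy ∧ dz; div F = -z

For a 2-form in R^3 of the form above, applying d gives a 3-form with coefficient ∂P/∂x + ∂Q/∂y + ∂R/∂z:
  ∂P/∂x = -2*y
  ∂Q/∂y = -z
  ∂R/∂z = 2*y
Sum = -z, which is exactly div F.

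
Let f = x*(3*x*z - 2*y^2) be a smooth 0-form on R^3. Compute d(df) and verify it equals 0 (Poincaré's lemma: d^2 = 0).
d(df) = 0

Step 1: df = sum_i (∂f/∂x_i) dx_i = (6*x*z - 2*y^2) dx + (-4*x*y) dy + (3*x^2) dz.
Step 2: Apply d again. Using the 1-form formula, the coefficient of dx ∧ dy in d(df) is ∂^2 f/∂x ∂y - ∂^2 f/∂y ∂x = (-4*y) - (-4*y) = 0 (equality of mixed partials for smooth f).
Similarly for dx ∧ dz and dy ∧ dz — all coefficients vanish. So d(df) = 0.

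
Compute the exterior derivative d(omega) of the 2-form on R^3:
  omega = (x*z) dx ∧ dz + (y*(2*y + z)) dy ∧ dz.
d(omega) = 0

For a 2-form omega = sum_{i<j} g_{ij} dx_i ∧ dx_j, the exterior derivative is
  d(omega) = sum_{i<j} d(g_{ij}) ∧ dx_i ∧ dx_j = sum_{i<j, k} (∂g_{ij}/∂x_k) dx_k ∧ dx_i ∧ dx_j.
Expand each term, using dx_k ∧ dx_i ∧ dx_j = sgn(permutation) dx_{(a)} ∧ dx_{(b)} ∧ dx_{(c)} with (a < b < c) sorted:

Collecting like 3-forms: d(omega) = 0.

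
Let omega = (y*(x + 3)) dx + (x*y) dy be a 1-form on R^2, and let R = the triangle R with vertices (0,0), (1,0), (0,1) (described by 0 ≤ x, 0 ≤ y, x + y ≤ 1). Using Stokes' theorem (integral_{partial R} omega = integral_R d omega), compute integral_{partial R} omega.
integral_(partial R) omega = -3/2

Stokes: integral_partial_R omega = integral_R d omega with d omega = (∂Q/∂x - ∂P/∂y) dx ∧ dy.
  ∂Q/∂x = y
  ∂P/∂y = x + 3
  integrand = ∂Q/∂x - ∂P/∂y = -x + y - 3.
Integrating over R: integral_0^1 integral_0^{1-x} (-x + y - 3) dy dx = -3/2.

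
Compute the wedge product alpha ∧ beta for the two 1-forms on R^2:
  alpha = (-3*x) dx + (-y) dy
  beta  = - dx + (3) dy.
alpha ∧ beta = (-9*x - y) dx ∧ dy

Distribute the wedge, using dx_i ∧ dx_j = -dx_j ∧ dx_i and dx_i ∧ dx_i = 0. For each pair (i, j) with i < j, the coefficient of dx_i ∧ dx_j in alpha ∧ beta is (alpha_i * beta_j - alpha_j * beta_i). Collecting: alpha ∧ beta = (-9*x - y) dx ∧ dy.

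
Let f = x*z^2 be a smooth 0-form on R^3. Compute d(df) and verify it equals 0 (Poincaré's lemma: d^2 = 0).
d(df) = 0

Step 1: df = sum_i (∂f/∂x_i) dx_i = (z^2) dx + (0) dy + (2*x*z) dz.
Step 2: Apply d again. Using the 1-form formula, the coefficient of dx ∧ dy in d(df) is ∂^2 f/∂x ∂y - ∂^2 f/∂y ∂x = (0) - (0) = 0 (equality of mixed partials for smooth f).
Similarly for dx ∧ dz and dy ∧ dz — all coefficients vanish. So d(df) = 0.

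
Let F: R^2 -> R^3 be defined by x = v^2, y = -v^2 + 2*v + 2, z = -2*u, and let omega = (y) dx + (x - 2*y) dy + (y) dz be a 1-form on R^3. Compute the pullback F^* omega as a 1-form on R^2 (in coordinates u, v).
F^* omega = (2*v^2 - 4*v - 4) du + (-8*v^3 + 18*v^2 + 4*v - 8) dv

Using F^*(f dg) = (f ∘ F) d(g ∘ F), substitute each coordinate x_i by F_i(u, v) in f_i, and replace dx_i by d F_i = (∂F_i/∂u) du + (∂F_i/∂v) dv.
  For the x component: f_1(F) = -v^2 + 2*v + 2; d F_1 = (0) du + (2*v) dv
  For the y component: f_2(F) = 3*v^2 - 4*v - 4; d F_2 = (0) du + (2 - 2*v) dv
  For the z component: f_3(F) = -v^2 + 2*v + 2; d F_3 = (-2) du + (0) dv
Combining and collecting du, dv coefficients:
  coeff of du: 2*v^2 - 4*v - 4
  coeff of dv: -8*v^3 + 18*v^2 + 4*v - 8
F^* omega = (2*v^2 - 4*v - 4) du + (-8*v^3 + 18*v^2 + 4*v - 8) dv.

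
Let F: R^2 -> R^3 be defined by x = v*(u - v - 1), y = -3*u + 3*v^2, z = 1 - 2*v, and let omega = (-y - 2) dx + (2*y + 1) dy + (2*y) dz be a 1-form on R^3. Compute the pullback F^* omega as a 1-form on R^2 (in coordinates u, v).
F^* omega = (3*u*v + 18*u - 3*v^3 - 18*v^2 - 2*v - 3) du + (3*u^2 - 3*u*v^2 - 42*u*v + 7*u + 42*v^3 - 9*v^2 + 10*v + 2) dv

Using F^*(f dg) = (f ∘ F) d(g ∘ F), substitute each coordinate x_i by F_i(u, v) in f_i, and replace dx_i by d F_i = (∂F_i/∂u) du + (∂F_i/∂v) dv.
  For the x component: f_1(F) = 3*u - 3*v^2 - 2; d F_1 = (v) du + (u - 2*v - 1) dv
  For the y component: f_2(F) = -6*u + 6*v^2 + 1; d F_2 = (-3) du + (6*v) dv
  For the z component: f_3(F) = -6*u + 6*v^2; d F_3 = (0) du + (-2) dv
Combining and collecting du, dv coefficients:
  coeff of du: 3*u*v + 18*u - 3*v^3 - 18*v^2 - 2*v - 3
  coeff of dv: 3*u^2 - 3*u*v^2 - 42*u*v + 7*u + 42*v^3 - 9*v^2 + 10*v + 2
F^* omega = (3*u*v + 18*u - 3*v^3 - 18*v^2 - 2*v - 3) du + (3*u^2 - 3*u*v^2 - 42*u*v + 7*u + 42*v^3 - 9*v^2 + 10*v + 2) dv.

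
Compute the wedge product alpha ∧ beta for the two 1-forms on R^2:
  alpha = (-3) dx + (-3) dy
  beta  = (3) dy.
alpha ∧ beta = (-9) dx ∧ dy

Distribute the wedge, using dx_i ∧ dx_j = -dx_j ∧ dx_i and dx_i ∧ dx_i = 0. For each pair (i, j) with i < j, the coefficient of dx_i ∧ dx_j in alpha ∧ beta is (alpha_i * beta_j - alpha_j * beta_i). Collecting: alpha ∧ beta = (-9) dx ∧ dy.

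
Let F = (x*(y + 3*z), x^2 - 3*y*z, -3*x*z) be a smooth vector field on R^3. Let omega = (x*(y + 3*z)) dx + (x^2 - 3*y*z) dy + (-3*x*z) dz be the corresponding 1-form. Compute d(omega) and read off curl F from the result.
d(omega) = (3*y) dy ∧ dz + (3*x + 3*z) dz ∧ dx + (x) dx ∧ dy; curl F = (3*y, 3*x + 3*z, x)

d omega = sum_{i<j} (∂f_j/∂x_i - ∂f_i/∂x_j) dx_i ∧ dx_j. Under the identification (dy ∧ dz, dz ∧ dx, dx ∧ dy) ↔ (e_x, e_y, e_z), the coefficients are exactly the components of curl F. Compute:
  ∂R/∂y - ∂Q/∂z = (0) - (-3*y) = 3*y
  ∂P/∂z - ∂R/∂x = (3*x) - (-3*z) = 3*x + 3*z
  ∂Q/∂x - ∂P/∂y = (2*x) - (x) = x.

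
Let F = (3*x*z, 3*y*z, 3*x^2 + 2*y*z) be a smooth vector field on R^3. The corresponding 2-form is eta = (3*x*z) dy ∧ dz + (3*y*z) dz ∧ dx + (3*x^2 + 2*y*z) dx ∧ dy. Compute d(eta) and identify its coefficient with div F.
d(eta) = (2*y + 6*z) dx ∧ dy ∧ dz; div F = 2*y + 6*z

For a 2-form in R^3 of the form above, applying d gives a 3-form with coefficient ∂P/∂x + ∂Q/∂y + ∂R/∂z:
  ∂P/∂x = 3*z
  ∂Q/∂y = 3*z
  ∂R/∂z = 2*y
Sum = 2*y + 6*z, which is exactly div F.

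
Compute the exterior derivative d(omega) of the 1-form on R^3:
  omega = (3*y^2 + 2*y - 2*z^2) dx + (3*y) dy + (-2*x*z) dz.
d(omega) = (-6*y - 2) dx ∧ dy + (2*z) dx ∧ dz

For a 1-form omega = sum_i f_i dx_i, the exterior derivative is
  d(omega) = sum_{i < j} (∂f_j/∂x_i - ∂f_i/∂x_j) dx_i ∧ dx_j.
  coefficient of dx ∧ dy: ∂f_2/∂x - ∂f_1/∂y = ∂(3*y)/∂x - ∂(3*y^2 + 2*y - 2*z^2)/∂y = -6*y - 2
  coefficient of dx ∧ dz: ∂f_3/∂x - ∂f_1/∂z = ∂(-2*x*z)/∂x - ∂(3*y^2 + 2*y - 2*z^2)/∂z = 2*z
Assembling: d(omega) = (-6*y - 2) dx ∧ dy + (2*z) dx ∧ dz.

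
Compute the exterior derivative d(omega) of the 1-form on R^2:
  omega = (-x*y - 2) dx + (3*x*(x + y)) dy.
d(omega) = (7*x + 3*y) dx ∧ dy

For a 1-form omega = sum_i f_i dx_i, the exterior derivative is
  d(omega) = sum_{i < j} (∂f_j/∂x_i - ∂f_i/∂x_j) dx_i ∧ dx_j.
  coefficient of dx ∧ dy: ∂f_2/∂x - ∂f_1/∂y = ∂(3*x*(x + y))/∂x - ∂(-x*y - 2)/∂y = 7*x + 3*y
Assembling: d(omega) = (7*x + 3*y) dx ∧ dy.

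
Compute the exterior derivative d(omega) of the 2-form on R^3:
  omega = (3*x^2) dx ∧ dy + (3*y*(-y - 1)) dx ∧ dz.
d(omega) = (6*y + 3) dx ∧ dy ∧ dz

For a 2-form omega = sum_{i<j} g_{ij} dx_i ∧ dx_j, the exterior derivative is
  d(omega) = sum_{i<j} d(g_{ij}) ∧ dx_i ∧ dx_j = sum_{i<j, k} (∂g_{ij}/∂x_k) dx_k ∧ dx_i ∧ dx_j.
Expand each term, using dx_k ∧ dx_i ∧ dx_j = sgn(permutation) dx_{(a)} ∧ dx_{(b)} ∧ dx_{(c)} with (a < b < c) sorted:
  d(3*y*(-y - 1)) includes (∂/∂y)(3*y*(-y - 1)) dy = (-6*y - 3) dy, which multiplied by dx ∧ dz gives (6*y + 3) dx ∧ dy ∧ dz
Collecting like 3-forms: d(omega) = (6*y + 3) dx ∧ dy ∧ dz.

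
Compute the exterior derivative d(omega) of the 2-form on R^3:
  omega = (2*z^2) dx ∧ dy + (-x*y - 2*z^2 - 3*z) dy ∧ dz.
d(omega) = (-y + 4*z) dx ∧ dy ∧ dz

For a 2-form omega = sum_{i<j} g_{ij} dx_i ∧ dx_j, the exterior derivative is
  d(omega) = sum_{i<j} d(g_{ij}) ∧ dx_i ∧ dx_j = sum_{i<j, k} (∂g_{ij}/∂x_k) dx_k ∧ dx_i ∧ dx_j.
Expand each term, using dx_k ∧ dx_i ∧ dx_j = sgn(permutation) dx_{(a)} ∧ dx_{(b)} ∧ dx_{(c)} with (a < b < c) sorted:
  d(2*z^2) includes (∂/∂z)(2*z^2) dz = (4*z) dz, which multiplied by dx ∧ dy gives (4*z) dx ∧ dy ∧ dz
  d(-x*y - 2*z^2 - 3*z) includes (∂/∂x)(-x*y - 2*z^2 - 3*z) dx = (-y) dx, which multiplied by dy ∧ dz gives (-y) dx ∧ dy ∧ dz
Collecting like 3-forms: d(omega) = (-y + 4*z) dx ∧ dy ∧ dz.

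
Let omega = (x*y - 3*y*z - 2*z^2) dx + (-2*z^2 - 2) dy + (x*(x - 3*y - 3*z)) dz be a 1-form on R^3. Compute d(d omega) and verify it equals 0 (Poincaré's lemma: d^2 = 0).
d(d omega) = 0

Step 1: d omega = sum_{i<j} (∂f_j/∂x_i - ∂f_i/∂x_j) dx_i ∧ dx_j:
  coeff of dx ∧ dy: -x + 3*z
  coeff of dx ∧ dz: 2*x + z
  coeff of dy ∧ dz: -3*x + 4*z
Step 2: Apply d again to each 2-form coefficient. The only possible 3-form in R^3 is dx ∧ dy ∧ dz, with coefficient
  ∂(coeff of dy∧dz)/∂x - ∂(coeff of dx∧dz)/∂y + ∂(coeff of dx∧dy)/∂z
  = ∂/∂x (-3*x + 4*z) - ∂/∂y (2*x + z) + ∂/∂z (-x + 3*z).
Each of these terms simplifies to sums of mixed partials that cancel in pairs. The result is 0 (by equality of mixed partials for smooth functions — Schwarz / Clairaut).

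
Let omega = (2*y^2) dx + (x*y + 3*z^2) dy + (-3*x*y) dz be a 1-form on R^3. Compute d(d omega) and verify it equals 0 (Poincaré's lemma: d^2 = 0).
d(d omega) = 0

Step 1: d omega = sum_{i<j} (∂f_j/∂x_i - ∂f_i/∂x_j) dx_i ∧ dx_j:
  coeff of dx ∧ dy: -3*y
  coeff of dx ∧ dz: -3*y
  coeff of dy ∧ dz: -3*x - 6*z
Step 2: Apply d again to each 2-form coefficient. The only possible 3-form in R^3 is dx ∧ dy ∧ dz, with coefficient
  ∂(coeff of dy∧dz)/∂x - ∂(coeff of dx∧dz)/∂y + ∂(coeff of dx∧dy)/∂z
  = ∂/∂x (-3*x - 6*z) - ∂/∂y (-3*y) + ∂/∂z (-3*y).
Each of these terms simplifies to sums of mixed partials that cancel in pairs. The result is 0 (by equality of mixed partials for smooth functions — Schwarz / Clairaut).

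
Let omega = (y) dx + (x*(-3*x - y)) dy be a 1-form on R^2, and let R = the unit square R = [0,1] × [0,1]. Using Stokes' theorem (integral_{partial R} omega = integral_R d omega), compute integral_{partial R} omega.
integral_(partial R) omega = -9/2

Stokes: integral_partial_R omega = integral_R d omega with d omega = (∂Q/∂x - ∂P/∂y) dx ∧ dy.
  ∂Q/∂x = -6*x - y
  ∂P/∂y = 1
  integrand = ∂Q/∂x - ∂P/∂y = -6*x - y - 1.
Integrating over R: integral_0^1 integral_0^1 (-6*x - y - 1) dx dy = -9/2.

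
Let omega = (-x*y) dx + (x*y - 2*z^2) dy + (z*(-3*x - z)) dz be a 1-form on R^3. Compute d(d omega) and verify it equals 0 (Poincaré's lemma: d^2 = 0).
d(d omega) = 0

Step 1: d omega = sum_{i<j} (∂f_j/∂x_i - ∂f_i/∂x_j) dx_i ∧ dx_j:
  coeff of dx ∧ dy: x + y
  coeff of dx ∧ dz: -3*z
  coeff of dy ∧ dz: 4*z
Step 2: Apply d again to each 2-form coefficient. The only possible 3-form in R^3 is dx ∧ dy ∧ dz, with coefficient
  ∂(coeff of dy∧dz)/∂x - ∂(coeff of dx∧dz)/∂y + ∂(coeff of dx∧dy)/∂z
  = ∂/∂x (4*z) - ∂/∂y (-3*z) + ∂/∂z (x + y).
Each of these terms simplifies to sums of mixed partials that cancel in pairs. The result is 0 (by equality of mixed partials for smooth functions — Schwarz / Clairaut).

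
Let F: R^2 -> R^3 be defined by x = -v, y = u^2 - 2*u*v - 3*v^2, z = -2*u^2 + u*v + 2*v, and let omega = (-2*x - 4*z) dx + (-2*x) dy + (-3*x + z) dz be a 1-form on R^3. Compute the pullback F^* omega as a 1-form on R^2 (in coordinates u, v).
F^* omega = (8*u^3 - 6*u^2*v + u*v^2 - 16*u*v + v^2) du + (-2*u^3 + u^2*v - 12*u^2 + 7*u*v - 12*v^2 + 16*v) dv

Using F^*(f dg) = (f ∘ F) d(g ∘ F), substitute each coordinate x_i by F_i(u, v) in f_i, and replace dx_i by d F_i = (∂F_i/∂u) du + (∂F_i/∂v) dv.
  For the x component: f_1(F) = 8*u^2 - 4*u*v - 6*v; d F_1 = (0) du + (-1) dv
  For the y component: f_2(F) = 2*v; d F_2 = (2*u - 2*v) du + (-2*u - 6*v) dv
  For the z component: f_3(F) = -2*u^2 + u*v + 5*v; d F_3 = (-4*u + v) du + (u + 2) dv
Combining and collecting du, dv coefficients:
  coeff of du: 8*u^3 - 6*u^2*v + u*v^2 - 16*u*v + v^2
  coeff of dv: -2*u^3 + u^2*v - 12*u^2 + 7*u*v - 12*v^2 + 16*v
F^* omega = (8*u^3 - 6*u^2*v + u*v^2 - 16*u*v + v^2) du + (-2*u^3 + u^2*v - 12*u^2 + 7*u*v - 12*v^2 + 16*v) dv.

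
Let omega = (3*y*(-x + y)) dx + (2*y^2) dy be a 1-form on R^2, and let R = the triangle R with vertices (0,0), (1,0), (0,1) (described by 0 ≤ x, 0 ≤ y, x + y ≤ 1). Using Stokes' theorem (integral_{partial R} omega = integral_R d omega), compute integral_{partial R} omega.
integral_(partial R) omega = -1/2

Stokes: integral_partial_R omega = integral_R d omega with d omega = (∂Q/∂x - ∂P/∂y) dx ∧ dy.
  ∂Q/∂x = 0
  ∂P/∂y = -3*x + 6*y
  integrand = ∂Q/∂x - ∂P/∂y = 3*x - 6*y.
Integrating over R: integral_0^1 integral_0^{1-x} (3*x - 6*y) dy dx = -1/2.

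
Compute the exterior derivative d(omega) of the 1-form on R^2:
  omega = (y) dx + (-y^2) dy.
d(omega) = (-1) dx ∧ dy

For a 1-form omega = sum_i f_i dx_i, the exterior derivative is
  d(omega) = sum_{i < j} (∂f_j/∂x_i - ∂f_i/∂x_j) dx_i ∧ dx_j.
  coefficient of dx ∧ dy: ∂f_2/∂x - ∂f_1/∂y = ∂(-y^2)/∂x - ∂(y)/∂y = -1
Assembling: d(omega) = (-1) dx ∧ dy.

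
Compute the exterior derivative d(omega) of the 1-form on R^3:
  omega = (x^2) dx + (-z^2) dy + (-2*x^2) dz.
d(omega) = (-4*x) dx ∧ dz + (2*z) dy ∧ dz

For a 1-form omega = sum_i f_i dx_i, the exterior derivative is
  d(omega) = sum_{i < j} (∂f_j/∂x_i - ∂f_i/∂x_j) dx_i ∧ dx_j.
  coefficient of dx ∧ dz: ∂f_3/∂x - ∂f_1/∂z = ∂(-2*x^2)/∂x - ∂(x^2)/∂z = -4*x
  coefficient of dy ∧ dz: ∂f_3/∂y - ∂f_2/∂z = ∂(-2*x^2)/∂y - ∂(-z^2)/∂z = 2*z
Assembling: d(omega) = (-4*x) dx ∧ dz + (2*z) dy ∧ dz.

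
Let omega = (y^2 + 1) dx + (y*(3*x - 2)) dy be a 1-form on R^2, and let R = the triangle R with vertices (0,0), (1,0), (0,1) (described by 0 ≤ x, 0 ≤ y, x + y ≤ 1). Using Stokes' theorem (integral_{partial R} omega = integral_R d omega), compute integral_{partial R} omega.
integral_(partial R) omega = 1/6

Stokes: integral_partial_R omega = integral_R d omega with d omega = (∂Q/∂x - ∂P/∂y) dx ∧ dy.
  ∂Q/∂x = 3*y
  ∂P/∂y = 2*y
  integrand = ∂Q/∂x - ∂P/∂y = y.
Integrating over R: integral_0^1 integral_0^{1-x} (y) dy dx = 1/6.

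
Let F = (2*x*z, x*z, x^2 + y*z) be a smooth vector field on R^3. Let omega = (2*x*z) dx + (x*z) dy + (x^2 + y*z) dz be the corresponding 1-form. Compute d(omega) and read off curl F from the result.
d(omega) = (-x + z) dy ∧ dz + (0) dz ∧ dx + (z) dx ∧ dy; curl F = (-x + z, 0, z)

d omega = sum_{i<j} (∂f_j/∂x_i - ∂f_i/∂x_j) dx_i ∧ dx_j. Under the identification (dy ∧ dz, dz ∧ dx, dx ∧ dy) ↔ (e_x, e_y, e_z), the coefficients are exactly the components of curl F. Compute:
  ∂R/∂y - ∂Q/∂z = (z) - (x) = -x + z
  ∂P/∂z - ∂R/∂x = (2*x) - (2*x) = 0
  ∂Q/∂x - ∂P/∂y = (z) - (0) = z.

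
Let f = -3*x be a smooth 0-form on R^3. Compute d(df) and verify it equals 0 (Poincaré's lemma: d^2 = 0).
d(df) = 0

Step 1: df = sum_i (∂f/∂x_i) dx_i = (-3) dx + (0) dy + (0) dz.
Step 2: Apply d again. Using the 1-form formula, the coefficient of dx ∧ dy in d(df) is ∂^2 f/∂x ∂y - ∂^2 f/∂y ∂x = (0) - (0) = 0 (equality of mixed partials for smooth f).
Similarly for dx ∧ dz and dy ∧ dz — all coefficients vanish. So d(df) = 0.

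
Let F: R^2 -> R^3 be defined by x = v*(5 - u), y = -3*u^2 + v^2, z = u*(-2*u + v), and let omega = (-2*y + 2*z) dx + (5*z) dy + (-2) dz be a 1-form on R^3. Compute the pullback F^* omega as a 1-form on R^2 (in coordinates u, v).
F^* omega = (60*u^3 - 32*u^2*v - 2*u*v^2 + 8*u + 2*v^3 - 2*v) du + (-2*u^3 - 22*u^2*v + 10*u^2 + 12*u*v^2 + 10*u*v - 2*u - 10*v^2) dv

Using F^*(f dg) = (f ∘ F) d(g ∘ F), substitute each coordinate x_i by F_i(u, v) in f_i, and replace dx_i by d F_i = (∂F_i/∂u) du + (∂F_i/∂v) dv.
  For the x component: f_1(F) = 2*u^2 + 2*u*v - 2*v^2; d F_1 = (-v) du + (5 - u) dv
  For the y component: f_2(F) = 5*u*(-2*u + v); d F_2 = (-6*u) du + (2*v) dv
  For the z component: f_3(F) = -2; d F_3 = (-4*u + v) du + (u) dv
Combining and collecting du, dv coefficients:
  coeff of du: 60*u^3 - 32*u^2*v - 2*u*v^2 + 8*u + 2*v^3 - 2*v
  coeff of dv: -2*u^3 - 22*u^2*v + 10*u^2 + 12*u*v^2 + 10*u*v - 2*u - 10*v^2
F^* omega = (60*u^3 - 32*u^2*v - 2*u*v^2 + 8*u + 2*v^3 - 2*v) du + (-2*u^3 - 22*u^2*v + 10*u^2 + 12*u*v^2 + 10*u*v - 2*u - 10*v^2) dv.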